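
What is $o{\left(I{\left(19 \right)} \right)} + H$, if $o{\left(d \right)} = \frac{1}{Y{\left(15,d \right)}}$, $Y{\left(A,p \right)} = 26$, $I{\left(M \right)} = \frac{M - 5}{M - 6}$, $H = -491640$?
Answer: $- \frac{12782639}{26} \approx -4.9164 \cdot 10^{5}$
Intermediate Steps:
$I{\left(M \right)} = \frac{-5 + M}{-6 + M}$
$o{\left(d \right)} = \frac{1}{26}$
$o{\left(I{\left(19 \right)} \right)} + H = \frac{1}{26} - 491640 = - \frac{12782639}{26}$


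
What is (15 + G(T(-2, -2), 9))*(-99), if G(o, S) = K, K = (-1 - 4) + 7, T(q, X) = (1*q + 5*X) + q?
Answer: -1683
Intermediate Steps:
T(q, X) = 2*q + 5*X (T(q, X) = (q + 5*X) + q = 2*q + 5*X)
K = 2 (K = -5 + 7 = 2)
G(o, S) = 2
(15 + G(T(-2, -2), 9))*(-99) = (15 + 2)*(-99) = 17*(-99) = -1683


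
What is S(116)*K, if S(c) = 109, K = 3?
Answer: 327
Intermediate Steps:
S(116)*K = 109*3 = 327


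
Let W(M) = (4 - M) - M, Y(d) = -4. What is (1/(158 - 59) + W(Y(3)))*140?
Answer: 166460/99 ≈ 1681.4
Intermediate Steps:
W(M) = 4 - 2*M
(1/(158 - 59) + W(Y(3)))*140 = (1/(158 - 59) + (4 - 2*(-4)))*140 = (1/99 + (4 + 8))*140 = (1/99 + 12)*140 = (1189/99)*140 = 166460/99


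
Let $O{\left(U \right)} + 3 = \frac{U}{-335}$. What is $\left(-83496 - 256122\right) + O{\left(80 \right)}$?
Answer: $- \frac{22754623}{67} \approx -3.3962 \cdot 10^{5}$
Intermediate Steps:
$O{\left(U \right)} = -3 - \frac{U}{335}$ ($O{\left(U \right)} = -3 + \frac{U}{-335} = -3 + U \left(- \frac{1}{335}\right) = -3 - \frac{U}{335}$)
$\left(-83496 - 256122\right) + O{\left(80 \right)} = \left(-83496 - 256122\right) - \frac{217}{67} = -339618 - \frac{217}{67} = - \frac{22754623}{67}$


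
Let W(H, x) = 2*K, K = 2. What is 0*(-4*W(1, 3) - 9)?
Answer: 0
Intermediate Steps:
W(H, x) = 4 (W(H, x) = 2*2 = 4)
0*(-4*W(1, 3) - 9) = 0*(-4*4 - 9) = 0*(-16 - 9) = 0*(-25) = 0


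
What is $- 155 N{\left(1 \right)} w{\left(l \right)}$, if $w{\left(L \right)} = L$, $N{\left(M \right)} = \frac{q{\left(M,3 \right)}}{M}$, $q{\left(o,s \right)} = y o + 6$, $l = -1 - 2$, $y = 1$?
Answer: $3255$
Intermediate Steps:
$l = -3$
$q{\left(o,s \right)} = 6 + o$ ($q{\left(o,s \right)} = 1 o + 6 = o + 6 = 6 + o$)
$N{\left(M \right)} = \frac{6 + M}{M}$
$- 155 N{\left(1 \right)} w{\left(l \right)} = - 155 \frac{6 + 1}{1} \left(-3\right) = - 155 \cdot 1 \cdot 7 \left(-3\right) = \left(-155\right) 7 \left(-3\right) = \left(-1085\right) \left(-3\right) = 3255$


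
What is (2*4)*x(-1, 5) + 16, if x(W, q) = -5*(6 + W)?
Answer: -184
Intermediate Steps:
x(W, q) = -30 - 5*W
(2*4)*x(-1, 5) + 16 = (2*4)*(-30 - 5*(-1)) + 16 = 8*(-30 + 5) + 16 = 8*(-25) + 16 = -200 + 16 = -184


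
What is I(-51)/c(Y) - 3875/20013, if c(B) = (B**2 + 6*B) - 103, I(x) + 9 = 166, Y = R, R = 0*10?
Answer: -3541166/2061339 ≈ -1.7179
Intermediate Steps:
R = 0
Y = 0
I(x) = 157 (I(x) = -9 + 166 = 157)
c(B) = -103 + B**2 + 6*B
I(-51)/c(Y) - 3875/20013 = 157/(-103 + 0**2 + 6*0) - 3875/20013 = 157/(-103 + 0 + 0) - 3875*1/20013 = 157/(-103) - 3875/20013 = 157*(-1/103) - 3875/20013 = -157/103 - 3875/20013 = -3541166/2061339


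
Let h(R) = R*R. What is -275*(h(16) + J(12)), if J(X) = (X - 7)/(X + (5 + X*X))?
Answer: -11335775/161 ≈ -70409.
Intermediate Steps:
h(R) = R²
J(X) = (-7 + X)/(5 + X + X²) (J(X) = (-7 + X)/(X + (5 + X²)) = (-7 + X)/(5 + X + X²))
-275*(h(16) + J(12)) = -275*(16² + (-7 + 12)/(5 + 12 + 12²)) = -275*(256 + 5/(5 + 12 + 144)) = -275*(256 + 5/161) = -275*41221/161 = -11335775/161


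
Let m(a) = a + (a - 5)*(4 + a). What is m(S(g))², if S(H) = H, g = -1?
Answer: 361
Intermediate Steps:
m(a) = a + (-5 + a)*(4 + a)
m(S(g))² = (-20 + (-1)²)² = (-20 + 1)² = (-19)² = 361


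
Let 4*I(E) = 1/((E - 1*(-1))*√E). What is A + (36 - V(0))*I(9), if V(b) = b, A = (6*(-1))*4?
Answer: -237/10 ≈ -23.700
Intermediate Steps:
A = -24 (A = -6*4 = -24)
I(E) = 1/(4*√E*(1 + E)) (I(E) = 1/(4*(((E - 1*(-1))*√E))) = 1/(4*(((E + 1)*√E))) = 1/(4*(((1 + E)*√E))) = 1/(4*((√E*(1 + E)))) = (1/(√E*(1 + E)))/4 = 1/(4*√E*(1 + E)))
A + (36 - V(0))*I(9) = -24 + (36 - 1*0)*(1/(4*√9*(1 + 9))) = -24 + (36 + 0)*((¼)*(⅓)/10) = -24 + 36*((¼)*(⅓)*(⅒)) = -24 + 36*(1/120) = -24 + 3/10 = -237/10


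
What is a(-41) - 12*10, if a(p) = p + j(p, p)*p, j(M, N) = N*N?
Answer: -69082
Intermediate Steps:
j(M, N) = N**2
a(p) = p + p**3 (a(p) = p + p**2*p = p + p**3)
a(-41) - 12*10 = (-41 + (-41)**3) - 12*10 = (-41 - 68921) - 120 = -68962 - 120 = -69082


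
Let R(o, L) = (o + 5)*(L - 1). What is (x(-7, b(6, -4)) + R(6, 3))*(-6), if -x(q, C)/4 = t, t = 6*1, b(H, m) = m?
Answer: 12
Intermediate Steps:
R(o, L) = (-1 + L)*(5 + o) (R(o, L) = (5 + o)*(-1 + L) = (-1 + L)*(5 + o))
t = 6
x(q, C) = -24 (x(q, C) = -4*6 = -24)
(x(-7, b(6, -4)) + R(6, 3))*(-6) = (-24 + (-5 - 1*6 + 5*3 + 3*6))*(-6) = (-24 + (-5 - 6 + 15 + 18))*(-6) = (-24 + 22)*(-6) = -2*(-6) = 12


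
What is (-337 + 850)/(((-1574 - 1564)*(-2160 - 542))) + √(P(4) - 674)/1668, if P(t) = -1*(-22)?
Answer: 171/2826292 + I*√163/834 ≈ 6.0503e-5 + 0.015308*I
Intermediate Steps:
P(t) = 22
(-337 + 850)/(((-1574 - 1564)*(-2160 - 542))) + √(P(4) - 674)/1668 = (-337 + 850)/(((-1574 - 1564)*(-2160 - 542))) + √(22 - 674)/1668 = 513/((-3138*(-2702))) + √(-652)*(1/1668) = 513/8478876 + (2*I*√163)*(1/1668) = 513*(1/8478876) + I*√163/834 = 171/2826292 + I*√163/834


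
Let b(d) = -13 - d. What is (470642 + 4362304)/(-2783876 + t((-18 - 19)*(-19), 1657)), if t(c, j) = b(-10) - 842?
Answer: -4832946/2784721 ≈ -1.7355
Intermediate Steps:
t(c, j) = -845 (t(c, j) = (-13 - 1*(-10)) - 842 = (-13 + 10) - 842 = -3 - 842 = -845)
(470642 + 4362304)/(-2783876 + t((-18 - 19)*(-19), 1657)) = (470642 + 4362304)/(-2783876 - 845) = 4832946/(-2784721) = 4832946*(-1/2784721) = -4832946/2784721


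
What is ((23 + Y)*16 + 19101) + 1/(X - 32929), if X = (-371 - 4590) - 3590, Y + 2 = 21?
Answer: 820184039/41480 ≈ 19773.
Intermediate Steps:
Y = 19 (Y = -2 + 21 = 19)
X = -8551 (X = -4961 - 3590 = -8551)
((23 + Y)*16 + 19101) + 1/(X - 32929) = ((23 + 19)*16 + 19101) + 1/(-8551 - 32929) = (42*16 + 19101) + 1/(-41480) = (672 + 19101) - 1/41480 = 19773 - 1/41480 = 820184039/41480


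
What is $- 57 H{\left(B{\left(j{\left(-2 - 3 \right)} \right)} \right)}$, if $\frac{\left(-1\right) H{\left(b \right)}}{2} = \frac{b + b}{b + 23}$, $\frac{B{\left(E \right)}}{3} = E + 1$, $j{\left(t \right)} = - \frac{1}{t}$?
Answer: $\frac{216}{7} \approx 30.857$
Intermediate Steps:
$B{\left(E \right)} = 3 + 3 E$ ($B{\left(E \right)} = 3 \left(E + 1\right) = 3 \left(1 + E\right) = 3 + 3 E$)
$H{\left(b \right)} = - \frac{4 b}{23 + b}$ ($H{\left(b \right)} = - 2 \frac{b + b}{b + 23} = - 2 \frac{2 b}{23 + b} = - \frac{4 b}{23 + b}$)
$- 57 H{\left(B{\left(j{\left(-2 - 3 \right)} \right)} \right)} = - 57 \left(- \frac{4 \left(3 + 3 \left(- \frac{1}{-2 - 3}\right)\right)}{23 + \left(3 + 3 \left(- \frac{1}{-2 - 3}\right)\right)}\right) = - 57 \left(- \frac{4 \left(3 + 3 \left(- \frac{1}{-5}\right)\right)}{23 + \left(3 + 3 \left(- \frac{1}{-5}\right)\right)}\right) = - 57 \left(- \frac{4 \left(3 + 3 \left(\left(-1\right) \left(- \frac{1}{5}\right)\right)\right)}{23 + \left(3 + 3 \left(\left(-1\right) \left(- \frac{1}{5}\right)\right)\right)}\right) = - 57 \left(- \frac{4 \left(3 + 3 \cdot \frac{1}{5}\right)}{23 + \left(3 + 3 \cdot \frac{1}{5}\right)}\right) = - 57 \left(- \frac{4 \left(3 + \frac{3}{5}\right)}{23 + \left(3 + \frac{3}{5}\right)}\right) = - 57 \left(\left(-4\right) \frac{18}{5} \frac{1}{23 + \frac{18}{5}}\right) = - 57 \left(\left(-4\right) \frac{18}{5} \frac{1}{\frac{133}{5}}\right) = - 57 \left(\left(-4\right) \frac{18}{5} \cdot \frac{5}{133}\right) = \left(-57\right) \left(- \frac{72}{133}\right) = \frac{216}{7}$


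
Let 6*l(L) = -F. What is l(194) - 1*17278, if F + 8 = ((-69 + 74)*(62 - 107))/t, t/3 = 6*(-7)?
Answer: -483755/28 ≈ -17277.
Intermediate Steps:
t = -126 (t = 3*(6*(-7)) = 3*(-42) = -126)
F = -87/14 (F = -8 + ((-69 + 74)*(62 - 107))/(-126) = -8 + (5*(-45))*(-1/126) = -8 - 225*(-1/126) = -8 + 25/14 = -87/14 ≈ -6.2143)
l(L) = 29/28 (l(L) = (-1*(-87/14))/6 = (⅙)*(87/14) = 29/28)
l(194) - 1*17278 = 29/28 - 1*17278 = 29/28 - 17278 = -483755/28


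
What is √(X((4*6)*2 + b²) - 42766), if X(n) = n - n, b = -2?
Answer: I*√42766 ≈ 206.8*I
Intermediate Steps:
X(n) = 0
√(X((4*6)*2 + b²) - 42766) = √(0 - 42766) = √(-42766) = I*√42766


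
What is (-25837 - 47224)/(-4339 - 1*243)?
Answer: 73061/4582 ≈ 15.945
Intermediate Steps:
(-25837 - 47224)/(-4339 - 1*243) = -73061/(-4339 - 243) = -73061/(-4582) = -73061*(-1/4582) = 73061/4582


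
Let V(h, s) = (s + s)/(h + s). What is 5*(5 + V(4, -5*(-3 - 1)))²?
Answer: 2000/9 ≈ 222.22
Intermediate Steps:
V(h, s) = 2*s/(h + s) (V(h, s) = (2*s)/(h + s) = 2*s/(h + s))
5*(5 + V(4, -5*(-3 - 1)))² = 5*(5 + 2*(-5*(-3 - 1))/(4 - 5*(-3 - 1)))² = 5*(5 + 2*(-5*(-4))/(4 - 5*(-4)))² = 5*(5 + 2*20/(4 + 20))² = 5*(5 + 2*20/24)² = 5*(5 + 2*20*(1/24))² = 5*(5 + 5/3)² = 5*(20/3)² = 5*(400/9) = 2000/9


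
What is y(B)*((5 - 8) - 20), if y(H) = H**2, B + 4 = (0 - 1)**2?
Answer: -207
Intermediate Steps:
B = -3 (B = -4 + (0 - 1)**2 = -4 + (-1)**2 = -4 + 1 = -3)
y(B)*((5 - 8) - 20) = (-3)**2*((5 - 8) - 20) = 9*(-3 - 20) = 9*(-23) = -207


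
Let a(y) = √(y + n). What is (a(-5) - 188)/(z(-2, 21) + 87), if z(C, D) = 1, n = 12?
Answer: -47/22 + √7/88 ≈ -2.1063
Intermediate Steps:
a(y) = √(12 + y) (a(y) = √(y + 12) = √(12 + y))
(a(-5) - 188)/(z(-2, 21) + 87) = (√(12 - 5) - 188)/(1 + 87) = (√7 - 188)/88 = (-188 + √7)*(1/88) = -47/22 + √7/88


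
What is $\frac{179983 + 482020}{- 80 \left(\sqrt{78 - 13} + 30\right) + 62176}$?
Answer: $\frac{309155401}{27912142} + \frac{3310015 \sqrt{65}}{223297136} \approx 11.196$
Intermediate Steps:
$\frac{179983 + 482020}{- 80 \left(\sqrt{78 - 13} + 30\right) + 62176} = \frac{662003}{- 80 \left(\sqrt{65} + 30\right) + 62176} = \frac{662003}{- 80 \left(30 + \sqrt{65}\right) + 62176} = \frac{662003}{\left(-2400 - 80 \sqrt{65}\right) + 62176} = \frac{662003}{59776 - 80 \sqrt{65}}$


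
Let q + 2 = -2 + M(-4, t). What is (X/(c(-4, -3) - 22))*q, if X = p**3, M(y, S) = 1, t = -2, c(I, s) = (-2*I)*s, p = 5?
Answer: 375/46 ≈ 8.1522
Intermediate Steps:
c(I, s) = -2*I*s
X = 125 (X = 5**3 = 125)
q = -3 (q = -2 + (-2 + 1) = -2 - 1 = -3)
(X/(c(-4, -3) - 22))*q = (125/(-2*(-4)*(-3) - 22))*(-3) = (125/(-24 - 22))*(-3) = (125/(-46))*(-3) = -1/46*125*(-3) = -125/46*(-3) = 375/46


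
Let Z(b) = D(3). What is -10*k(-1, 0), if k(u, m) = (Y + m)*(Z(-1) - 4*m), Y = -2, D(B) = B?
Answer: 60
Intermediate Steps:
Z(b) = 3
k(u, m) = (-2 + m)*(3 - 4*m)
-10*k(-1, 0) = -10*(-6 - 4*0² + 11*0) = -10*(-6 - 4*0 + 0) = -10*(-6 + 0 + 0) = -10*(-6) = 60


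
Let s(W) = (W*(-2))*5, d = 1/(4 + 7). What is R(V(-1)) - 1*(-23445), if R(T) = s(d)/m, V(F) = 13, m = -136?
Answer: 17536865/748 ≈ 23445.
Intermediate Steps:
d = 1/11 ≈ 0.090909
s(W) = -10*W (s(W) = -2*W*5 = -10*W)
R(T) = 5/748 (R(T) = -10*1/11/(-136) = -10/11*(-1/136) = 5/748)
R(V(-1)) - 1*(-23445) = 5/748 - 1*(-23445) = 5/748 + 23445 = 17536865/748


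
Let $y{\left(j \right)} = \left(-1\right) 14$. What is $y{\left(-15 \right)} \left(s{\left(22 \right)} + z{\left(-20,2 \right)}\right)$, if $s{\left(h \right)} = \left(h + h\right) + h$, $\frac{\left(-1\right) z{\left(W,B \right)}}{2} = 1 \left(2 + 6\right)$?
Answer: $-700$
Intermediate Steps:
$z{\left(W,B \right)} = -16$ ($z{\left(W,B \right)} = - 2 \cdot 1 \left(2 + 6\right) = - 2 \cdot 1 \cdot 8 = \left(-2\right) 8 = -16$)
$y{\left(j \right)} = -14$
$s{\left(h \right)} = 3 h$ ($s{\left(h \right)} = 2 h + h = 3 h$)
$y{\left(-15 \right)} \left(s{\left(22 \right)} + z{\left(-20,2 \right)}\right) = - 14 \left(3 \cdot 22 - 16\right) = - 14 \left(66 - 16\right) = \left(-14\right) 50 = -700$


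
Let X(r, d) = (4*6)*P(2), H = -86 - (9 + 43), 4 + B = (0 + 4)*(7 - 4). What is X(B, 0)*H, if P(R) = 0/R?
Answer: 0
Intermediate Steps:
P(R) = 0
B = 8 (B = -4 + (0 + 4)*(7 - 4) = -4 + 4*3 = -4 + 12 = 8)
H = -138 (H = -86 - 1*52 = -86 - 52 = -138)
X(r, d) = 0 (X(r, d) = (4*6)*0 = 24*0 = 0)
X(B, 0)*H = 0*(-138) = 0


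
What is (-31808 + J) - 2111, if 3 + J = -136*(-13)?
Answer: -32154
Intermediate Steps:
J = 1765 (J = -3 - 136*(-13) = -3 + 1768 = 1765)
(-31808 + J) - 2111 = (-31808 + 1765) - 2111 = -30043 - 2111 = -32154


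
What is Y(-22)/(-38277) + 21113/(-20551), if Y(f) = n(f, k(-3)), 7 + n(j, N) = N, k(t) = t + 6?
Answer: -808060097/786630627 ≈ -1.0272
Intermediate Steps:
k(t) = 6 + t
n(j, N) = -7 + N
Y(f) = -4 (Y(f) = -7 + (6 - 3) = -7 + 3 = -4)
Y(-22)/(-38277) + 21113/(-20551) = -4/(-38277) + 21113/(-20551) = -4*(-1/38277) + 21113*(-1/20551) = 4/38277 - 21113/20551 = -808060097/786630627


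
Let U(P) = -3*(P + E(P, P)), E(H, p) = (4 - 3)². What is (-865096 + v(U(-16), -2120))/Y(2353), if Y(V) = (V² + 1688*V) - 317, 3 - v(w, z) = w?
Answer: -432569/4754078 ≈ -0.090989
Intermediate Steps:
E(H, p) = 1 (E(H, p) = 1² = 1)
U(P) = -3 - 3*P (U(P) = -3*(P + 1) = -3*(1 + P) = -3 - 3*P)
v(w, z) = 3 - w
Y(V) = -317 + V² + 1688*V
(-865096 + v(U(-16), -2120))/Y(2353) = (-865096 + (3 - (-3 - 3*(-16))))/(-317 + 2353² + 1688*2353) = (-865096 + (3 - (-3 + 48)))/(-317 + 5536609 + 3971864) = (-865096 + (3 - 1*45))/9508156 = (-865096 + (3 - 45))*(1/9508156) = (-865096 - 42)*(1/9508156) = -865138*1/9508156 = -432569/4754078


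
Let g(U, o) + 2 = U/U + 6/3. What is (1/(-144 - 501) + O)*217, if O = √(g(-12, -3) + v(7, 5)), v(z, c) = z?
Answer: -217/645 + 434*√2 ≈ 613.43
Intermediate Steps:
g(U, o) = 1 (g(U, o) = -2 + (U/U + 6/3) = -2 + (1 + 6*(⅓)) = -2 + (1 + 2) = -2 + 3 = 1)
O = 2*√2 (O = √(1 + 7) = √8 = 2*√2 ≈ 2.8284)
(1/(-144 - 501) + O)*217 = (1/(-144 - 501) + 2*√2)*217 = (1/(-645) + 2*√2)*217 = (-1/645 + 2*√2)*217 = -217/645 + 434*√2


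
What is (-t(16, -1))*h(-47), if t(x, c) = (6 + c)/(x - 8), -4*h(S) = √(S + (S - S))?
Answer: 5*I*√47/32 ≈ 1.0712*I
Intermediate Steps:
h(S) = -√S/4 (h(S) = -√(S + (S - S))/4 = -√(S + 0)/4 = -√S/4)
t(x, c) = (6 + c)/(-8 + x)
(-t(16, -1))*h(-47) = (-(6 - 1)/(-8 + 16))*(-I*√47/4) = (-5/8)*(-I*√47/4) = (-1*5/8)*(-I*√47/4) = -(-5)*I*√47/32 = 5*I*√47/32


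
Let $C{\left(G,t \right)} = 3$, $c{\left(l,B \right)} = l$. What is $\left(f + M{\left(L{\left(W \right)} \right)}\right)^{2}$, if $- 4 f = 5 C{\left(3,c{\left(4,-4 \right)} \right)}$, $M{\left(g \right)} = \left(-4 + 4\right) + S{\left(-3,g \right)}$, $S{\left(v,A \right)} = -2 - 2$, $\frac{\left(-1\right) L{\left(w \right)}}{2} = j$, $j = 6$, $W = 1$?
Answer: $\frac{961}{16} \approx 60.063$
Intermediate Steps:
$L{\left(w \right)} = -12$ ($L{\left(w \right)} = \left(-2\right) 6 = -12$)
$S{\left(v,A \right)} = -4$ ($S{\left(v,A \right)} = -2 - 2 = -4$)
$M{\left(g \right)} = -4$ ($M{\left(g \right)} = \left(-4 + 4\right) - 4 = 0 - 4 = -4$)
$f = - \frac{15}{4}$ ($f = - \frac{5 \cdot 3}{4} = \left(- \frac{1}{4}\right) 15 = - \frac{15}{4} \approx -3.75$)
$\left(f + M{\left(L{\left(W \right)} \right)}\right)^{2} = \left(- \frac{15}{4} - 4\right)^{2} = \left(- \frac{31}{4}\right)^{2} = \frac{961}{16}$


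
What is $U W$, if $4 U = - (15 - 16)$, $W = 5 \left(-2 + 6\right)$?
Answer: $5$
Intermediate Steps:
$W = 20$ ($W = 5 \cdot 4 = 20$)
$U = \frac{1}{4}$ ($U = \frac{\left(-1\right) \left(15 - 16\right)}{4} = \frac{\left(-1\right) \left(-1\right)}{4} = \frac{1}{4} \cdot 1 = \frac{1}{4} \approx 0.25$)
$U W = \frac{1}{4} \cdot 20 = 5$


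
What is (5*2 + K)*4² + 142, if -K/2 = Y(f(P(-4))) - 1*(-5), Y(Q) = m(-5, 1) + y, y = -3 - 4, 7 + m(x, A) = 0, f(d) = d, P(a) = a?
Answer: 590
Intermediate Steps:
m(x, A) = -7 (m(x, A) = -7 + 0 = -7)
y = -7
Y(Q) = -14 (Y(Q) = -7 - 7 = -14)
K = 18 (K = -2*(-14 - 1*(-5)) = -2*(-14 + 5) = -2*(-9) = 18)
(5*2 + K)*4² + 142 = (5*2 + 18)*4² + 142 = (10 + 18)*16 + 142 = 28*16 + 142 = 448 + 142 = 590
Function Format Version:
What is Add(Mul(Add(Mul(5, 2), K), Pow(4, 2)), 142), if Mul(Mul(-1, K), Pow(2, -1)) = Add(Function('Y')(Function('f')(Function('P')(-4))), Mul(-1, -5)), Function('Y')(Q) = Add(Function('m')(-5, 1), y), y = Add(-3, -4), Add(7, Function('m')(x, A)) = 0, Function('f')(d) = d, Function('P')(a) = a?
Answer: 590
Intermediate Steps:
Function('m')(x, A) = -7 (Function('m')(x, A) = Add(-7, 0) = -7)
y = -7
Function('Y')(Q) = -14 (Function('Y')(Q) = Add(-7, -7) = -14)
K = 18 (K = Mul(-2, Add(-14, Mul(-1, -5))) = Mul(-2, Add(-14, 5)) = Mul(-2, -9) = 18)
Add(Mul(Add(Mul(5, 2), K), Pow(4, 2)), 142) = Add(Mul(Add(Mul(5, 2), 18), Pow(4, 2)), 142) = Add(Mul(Add(10, 18), 16), 142) = Add(Mul(28, 16), 142) = Add(448, 142) = 590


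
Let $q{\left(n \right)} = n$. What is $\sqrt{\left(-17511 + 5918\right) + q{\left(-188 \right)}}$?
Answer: $3 i \sqrt{1309} \approx 108.54 i$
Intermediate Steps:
$\sqrt{\left(-17511 + 5918\right) + q{\left(-188 \right)}} = \sqrt{\left(-17511 + 5918\right) - 188} = \sqrt{-11593 - 188} = \sqrt{-11781} = 3 i \sqrt{1309}$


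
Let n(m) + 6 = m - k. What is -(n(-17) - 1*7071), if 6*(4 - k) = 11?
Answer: 42577/6 ≈ 7096.2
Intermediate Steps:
k = 13/6 (k = 4 - 1/6*11 = 4 - 11/6 = 13/6 ≈ 2.1667)
n(m) = -49/6 + m (n(m) = -6 + (m - 1*13/6) = -6 + (m - 13/6) = -6 + (-13/6 + m) = -49/6 + m)
-(n(-17) - 1*7071) = -((-49/6 - 17) - 1*7071) = -(-151/6 - 7071) = -1*(-42577/6) = 42577/6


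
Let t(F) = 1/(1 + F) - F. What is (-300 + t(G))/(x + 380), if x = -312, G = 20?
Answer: -6719/1428 ≈ -4.7052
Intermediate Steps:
(-300 + t(G))/(x + 380) = (-300 + (1 - 1*20 - 1*20²)/(1 + 20))/(-312 + 380) = (-300 + (1 - 20 - 1*400)/21)/68 = (-300 + (1 - 20 - 400)/21)*(1/68) = (-300 + (1/21)*(-419))*(1/68) = (-300 - 419/21)*(1/68) = -6719/21*1/68 = -6719/1428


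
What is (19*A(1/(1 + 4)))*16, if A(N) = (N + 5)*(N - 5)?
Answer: -189696/25 ≈ -7587.8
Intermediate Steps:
A(N) = (-5 + N)*(5 + N) (A(N) = (5 + N)*(-5 + N) = (-5 + N)*(5 + N))
(19*A(1/(1 + 4)))*16 = (19*(-25 + (1/(1 + 4))²))*16 = (19*(-25 + (1/5)²))*16 = (19*(-25 + (⅕)²))*16 = (19*(-25 + 1/25))*16 = (19*(-624/25))*16 = -11856/25*16 = -189696/25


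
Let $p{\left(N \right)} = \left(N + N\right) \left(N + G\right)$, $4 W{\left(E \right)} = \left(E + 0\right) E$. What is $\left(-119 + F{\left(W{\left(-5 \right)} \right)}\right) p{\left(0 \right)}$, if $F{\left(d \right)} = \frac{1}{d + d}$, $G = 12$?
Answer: $0$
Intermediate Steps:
$W{\left(E \right)} = \frac{E^{2}}{4}$ ($W{\left(E \right)} = \frac{\left(E + 0\right) E}{4} = \frac{E E}{4} = \frac{E^{2}}{4}$)
$F{\left(d \right)} = \frac{1}{2 d}$
$p{\left(N \right)} = 2 N \left(12 + N\right)$ ($p{\left(N \right)} = \left(N + N\right) \left(N + 12\right) = 2 N \left(12 + N\right)$)
$\left(-119 + F{\left(W{\left(-5 \right)} \right)}\right) p{\left(0 \right)} = \left(-119 + \frac{1}{2 \frac{\left(-5\right)^{2}}{4}}\right) 2 \cdot 0 \left(12 + 0\right) = \left(-119 + \frac{1}{2 \cdot \frac{1}{4} \cdot 25}\right) 2 \cdot 0 \cdot 12 = \left(-119 + \frac{1}{2 \cdot \frac{25}{4}}\right) 0 = \left(-119 + \frac{1}{2} \cdot \frac{4}{25}\right) 0 = \left(-119 + \frac{2}{25}\right) 0 = \left(- \frac{2973}{25}\right) 0 = 0$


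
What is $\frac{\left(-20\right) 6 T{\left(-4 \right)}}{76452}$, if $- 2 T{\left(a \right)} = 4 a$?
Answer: $- \frac{80}{6371} \approx -0.012557$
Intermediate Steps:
$T{\left(a \right)} = - 2 a$ ($T{\left(a \right)} = - \frac{4 a}{2} = - 2 a$)
$\frac{\left(-20\right) 6 T{\left(-4 \right)}}{76452} = \frac{\left(-20\right) 6 \left(\left(-2\right) \left(-4\right)\right)}{76452} = \left(-120\right) 8 \cdot \frac{1}{76452} = \left(-960\right) \frac{1}{76452} = - \frac{80}{6371}$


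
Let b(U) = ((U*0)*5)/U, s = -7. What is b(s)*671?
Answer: 0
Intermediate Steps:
b(U) = 0 (b(U) = (0*5)/U = 0/U = 0)
b(s)*671 = 0*671 = 0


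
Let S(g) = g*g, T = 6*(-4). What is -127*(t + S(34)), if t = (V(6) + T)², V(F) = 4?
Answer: -197612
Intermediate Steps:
T = -24
S(g) = g²
t = 400 (t = (4 - 24)² = (-20)² = 400)
-127*(t + S(34)) = -127*(400 + 34²) = -127*(400 + 1156) = -127*1556 = -197612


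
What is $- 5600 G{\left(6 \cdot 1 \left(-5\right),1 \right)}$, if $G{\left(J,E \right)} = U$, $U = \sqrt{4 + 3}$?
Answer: $- 5600 \sqrt{7} \approx -14816.0$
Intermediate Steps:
$U = \sqrt{7} \approx 2.6458$
$G{\left(J,E \right)} = \sqrt{7}$
$- 5600 G{\left(6 \cdot 1 \left(-5\right),1 \right)} = - 5600 \sqrt{7}$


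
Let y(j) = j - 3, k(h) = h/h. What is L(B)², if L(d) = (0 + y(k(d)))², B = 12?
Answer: 16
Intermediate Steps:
k(h) = 1
y(j) = -3 + j
L(d) = 4 (L(d) = (0 + (-3 + 1))² = (0 - 2)² = (-2)² = 4)
L(B)² = 4² = 16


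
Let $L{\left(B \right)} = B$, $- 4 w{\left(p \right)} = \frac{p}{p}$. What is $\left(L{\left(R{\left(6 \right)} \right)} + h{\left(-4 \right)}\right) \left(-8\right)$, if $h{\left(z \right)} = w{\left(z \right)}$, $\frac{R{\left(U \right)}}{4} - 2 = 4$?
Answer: $-190$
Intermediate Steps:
$w{\left(p \right)} = - \frac{1}{4}$ ($w{\left(p \right)} = - \frac{p \frac{1}{p}}{4} = \left(- \frac{1}{4}\right) 1 = - \frac{1}{4}$)
$R{\left(U \right)} = 24$ ($R{\left(U \right)} = 8 + 4 \cdot 4 = 8 + 16 = 24$)
$h{\left(z \right)} = - \frac{1}{4}$
$\left(L{\left(R{\left(6 \right)} \right)} + h{\left(-4 \right)}\right) \left(-8\right) = \left(24 - \frac{1}{4}\right) \left(-8\right) = \frac{95}{4} \left(-8\right) = -190$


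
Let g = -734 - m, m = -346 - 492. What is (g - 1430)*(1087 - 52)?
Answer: -1372410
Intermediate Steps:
m = -838
g = 104 (g = -734 - 1*(-838) = -734 + 838 = 104)
(g - 1430)*(1087 - 52) = (104 - 1430)*(1087 - 52) = -1326*1035 = -1372410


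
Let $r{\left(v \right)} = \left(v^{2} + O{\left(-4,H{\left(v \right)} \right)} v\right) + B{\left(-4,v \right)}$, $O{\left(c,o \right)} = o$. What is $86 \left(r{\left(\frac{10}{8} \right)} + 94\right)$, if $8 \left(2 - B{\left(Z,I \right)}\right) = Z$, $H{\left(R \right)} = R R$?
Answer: $\frac{275243}{32} \approx 8601.3$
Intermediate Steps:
$H{\left(R \right)} = R^{2}$
$B{\left(Z,I \right)} = 2 - \frac{Z}{8}$
$r{\left(v \right)} = \frac{5}{2} + v^{2} + v^{3}$ ($r{\left(v \right)} = \left(v^{2} + v^{2} v\right) + \left(2 - - \frac{1}{2}\right) = \left(v^{2} + v^{3}\right) + \left(2 + \frac{1}{2}\right) = \left(v^{2} + v^{3}\right) + \frac{5}{2} = \frac{5}{2} + v^{2} + v^{3}$)
$86 \left(r{\left(\frac{10}{8} \right)} + 94\right) = 86 \left(\left(\frac{5}{2} + \left(\frac{10}{8}\right)^{2} + \left(\frac{10}{8}\right)^{3}\right) + 94\right) = 86 \left(\left(\frac{5}{2} + \left(10 \cdot \frac{1}{8}\right)^{2} + \left(10 \cdot \frac{1}{8}\right)^{3}\right) + 94\right) = 86 \left(\left(\frac{5}{2} + \left(\frac{5}{4}\right)^{2} + \left(\frac{5}{4}\right)^{3}\right) + 94\right) = 86 \left(\left(\frac{5}{2} + \frac{25}{16} + \frac{125}{64}\right) + 94\right) = 86 \left(\frac{385}{64} + 94\right) = 86 \cdot \frac{6401}{64} = \frac{275243}{32}$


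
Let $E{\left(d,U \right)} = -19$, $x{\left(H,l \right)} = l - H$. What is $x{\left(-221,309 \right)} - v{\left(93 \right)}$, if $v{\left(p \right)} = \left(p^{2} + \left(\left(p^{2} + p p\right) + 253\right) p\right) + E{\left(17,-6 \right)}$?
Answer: $-1640343$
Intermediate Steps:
$v{\left(p \right)} = -19 + p^{2} + p \left(253 + 2 p^{2}\right)$ ($v{\left(p \right)} = \left(p^{2} + \left(\left(p^{2} + p p\right) + 253\right) p\right) - 19 = \left(p^{2} + \left(\left(p^{2} + p^{2}\right) + 253\right) p\right) - 19 = \left(p^{2} + \left(2 p^{2} + 253\right) p\right) - 19 = \left(p^{2} + \left(253 + 2 p^{2}\right) p\right) - 19 = \left(p^{2} + p \left(253 + 2 p^{2}\right)\right) - 19 = -19 + p^{2} + p \left(253 + 2 p^{2}\right)$)
$x{\left(-221,309 \right)} - v{\left(93 \right)} = \left(309 - -221\right) - \left(-19 + 93^{2} + 2 \cdot 93^{3} + 253 \cdot 93\right) = \left(309 + 221\right) - \left(-19 + 8649 + 2 \cdot 804357 + 23529\right) = 530 - \left(-19 + 8649 + 1608714 + 23529\right) = 530 - 1640873 = -1640343$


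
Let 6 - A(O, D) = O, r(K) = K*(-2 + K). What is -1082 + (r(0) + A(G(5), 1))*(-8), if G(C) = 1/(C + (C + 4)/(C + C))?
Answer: -66590/59 ≈ -1128.6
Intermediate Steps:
G(C) = 1/(C + (4 + C)/(2*C)) (G(C) = 1/(C + (4 + C)/((2*C))) = 1/(C + (4 + C)*(1/(2*C))) = 1/(C + (4 + C)/(2*C)))
A(O, D) = 6 - O
-1082 + (r(0) + A(G(5), 1))*(-8) = -1082 + (0*(-2 + 0) + (6 - 2*5/(4 + 5 + 2*5²)))*(-8) = -1082 + (0*(-2) + (6 - 2*5/(4 + 5 + 2*25)))*(-8) = -1082 + (0 + (6 - 2*5/(4 + 5 + 50)))*(-8) = -1082 + (0 + (6 - 2*5/59))*(-8) = -1082 + (0 + (6 - 1*10/59))*(-8) = -1082 + (0 + (6 - 10/59))*(-8) = -1082 + (0 + 344/59)*(-8) = -1082 + (344/59)*(-8) = -1082 - 2752/59 = -66590/59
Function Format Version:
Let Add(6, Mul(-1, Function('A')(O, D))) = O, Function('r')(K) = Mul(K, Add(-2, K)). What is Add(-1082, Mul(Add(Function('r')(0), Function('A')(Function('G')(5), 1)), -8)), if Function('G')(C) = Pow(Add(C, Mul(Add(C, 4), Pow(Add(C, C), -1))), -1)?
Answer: Rational(-66590, 59) ≈ -1128.6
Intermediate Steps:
Function('G')(C) = Pow(Add(C, Mul(Rational(1, 2), Pow(C, -1), Add(4, C))), -1) (Function('G')(C) = Pow(Add(C, Mul(Add(4, C), Pow(Mul(2, C), -1))), -1) = Pow(Add(C, Mul(Add(4, C), Mul(Rational(1, 2), Pow(C, -1)))), -1) = Pow(Add(C, Mul(Rational(1, 2), Pow(C, -1), Add(4, C))), -1))
Function('A')(O, D) = Add(6, Mul(-1, O))
Add(-1082, Mul(Add(Function('r')(0), Function('A')(Function('G')(5), 1)), -8)) = Add(-1082, Mul(Add(Mul(0, Add(-2, 0)), Add(6, Mul(-1, Mul(2, 5, Pow(Add(4, 5, Mul(2, Pow(5, 2))), -1))))), -8)) = Add(-1082, Mul(Add(Mul(0, -2), Add(6, Mul(-1, Mul(2, 5, Pow(Add(4, 5, Mul(2, 25)), -1))))), -8)) = Add(-1082, Mul(Add(0, Add(6, Mul(-1, Mul(2, 5, Pow(Add(4, 5, 50), -1))))), -8)) = Add(-1082, Mul(Add(0, Add(6, Mul(-1, Mul(2, 5, Pow(59, -1))))), -8)) = Add(-1082, Mul(Add(0, Add(6, Mul(-1, Mul(2, 5, Rational(1, 59))))), -8)) = Add(-1082, Mul(Add(0, Add(6, Mul(-1, Rational(10, 59)))), -8)) = Add(-1082, Mul(Add(0, Add(6, Rational(-10, 59))), -8)) = Add(-1082, Mul(Add(0, Rational(344, 59)), -8)) = Add(-1082, Mul(Rational(344, 59), -8)) = Add(-1082, Rational(-2752, 59)) = Rational(-66590, 59)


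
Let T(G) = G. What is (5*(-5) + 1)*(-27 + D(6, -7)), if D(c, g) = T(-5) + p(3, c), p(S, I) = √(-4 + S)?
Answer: 768 - 24*I ≈ 768.0 - 24.0*I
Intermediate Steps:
D(c, g) = -5 + I (D(c, g) = -5 + √(-4 + 3) = -5 + √(-1) = -5 + I)
(5*(-5) + 1)*(-27 + D(6, -7)) = (5*(-5) + 1)*(-27 + (-5 + I)) = (-25 + 1)*(-32 + I) = -24*(-32 + I) = 768 - 24*I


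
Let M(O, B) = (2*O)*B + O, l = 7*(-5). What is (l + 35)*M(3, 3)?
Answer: 0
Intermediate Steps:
l = -35
M(O, B) = O + 2*B*O (M(O, B) = 2*B*O + O = O + 2*B*O)
(l + 35)*M(3, 3) = (-35 + 35)*(3*(1 + 2*3)) = 0*(3*(1 + 6)) = 0*(3*7) = 0*21 = 0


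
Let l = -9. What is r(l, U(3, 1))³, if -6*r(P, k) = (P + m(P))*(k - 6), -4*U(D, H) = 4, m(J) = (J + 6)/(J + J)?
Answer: -51064811/46656 ≈ -1094.5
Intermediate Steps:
m(J) = (6 + J)/(2*J) (m(J) = (6 + J)/((2*J)) = (6 + J)*(1/(2*J)) = (6 + J)/(2*J))
U(D, H) = -1 (U(D, H) = -¼*4 = -1)
r(P, k) = -(-6 + k)*(P + (6 + P)/(2*P))/6 (r(P, k) = -(P + (6 + P)/(2*P))*(k - 6)/6 = -(P + (6 + P)/(2*P))*(-6 + k)/6 = -(-6 + k)*(P + (6 + P)/(2*P))/6)
r(l, U(3, 1))³ = ((1/12)*(36 + 6*(-9) - 1*(-1)*(6 - 9) + 2*(-9)²*(6 - 1*(-1)))/(-9))³ = ((1/12)*(-⅑)*(36 - 54 - 1*(-1)*(-3) + 2*81*(6 + 1)))³ = ((1/12)*(-⅑)*(36 - 54 - 3 + 2*81*7))³ = ((1/12)*(-⅑)*(36 - 54 - 3 + 1134))³ = ((1/12)*(-⅑)*1113)³ = (-371/36)³ = -51064811/46656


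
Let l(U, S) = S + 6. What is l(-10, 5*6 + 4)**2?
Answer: 1600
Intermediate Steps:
l(U, S) = 6 + S
l(-10, 5*6 + 4)**2 = (6 + (5*6 + 4))**2 = (6 + (30 + 4))**2 = (6 + 34)**2 = 40**2 = 1600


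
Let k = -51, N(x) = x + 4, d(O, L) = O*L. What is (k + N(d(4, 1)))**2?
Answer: 1849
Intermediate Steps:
d(O, L) = L*O
N(x) = 4 + x
(k + N(d(4, 1)))**2 = (-51 + (4 + 1*4))**2 = (-51 + (4 + 4))**2 = (-51 + 8)**2 = (-43)**2 = 1849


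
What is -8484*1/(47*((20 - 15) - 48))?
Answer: 8484/2021 ≈ 4.1979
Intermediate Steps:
-8484*1/(47*((20 - 15) - 48)) = -8484*1/(47*(5 - 48)) = -8484/(47*(-43)) = -8484/(-2021) = -8484*(-1/2021) = 8484/2021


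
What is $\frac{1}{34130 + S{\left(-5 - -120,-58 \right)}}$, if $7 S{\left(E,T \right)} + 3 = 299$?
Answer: $\frac{7}{239206} \approx 2.9263 \cdot 10^{-5}$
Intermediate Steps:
$S{\left(E,T \right)} = \frac{296}{7}$ ($S{\left(E,T \right)} = - \frac{3}{7} + \frac{1}{7} \cdot 299 = - \frac{3}{7} + \frac{299}{7} = \frac{296}{7}$)
$\frac{1}{34130 + S{\left(-5 - -120,-58 \right)}} = \frac{1}{34130 + \frac{296}{7}} = \frac{1}{\frac{239206}{7}} = \frac{7}{239206}$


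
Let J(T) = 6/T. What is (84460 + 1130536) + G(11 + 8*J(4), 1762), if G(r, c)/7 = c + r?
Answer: 1227491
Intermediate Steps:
G(r, c) = 7*c + 7*r (G(r, c) = 7*(c + r) = 7*c + 7*r)
(84460 + 1130536) + G(11 + 8*J(4), 1762) = (84460 + 1130536) + (7*1762 + 7*(11 + 8*(6/4))) = 1214996 + (12334 + 7*(11 + 8*(6*(¼)))) = 1214996 + (12334 + 7*(11 + 8*(3/2))) = 1214996 + (12334 + 7*(11 + 12)) = 1214996 + (12334 + 7*23) = 1214996 + (12334 + 161) = 1214996 + 12495 = 1227491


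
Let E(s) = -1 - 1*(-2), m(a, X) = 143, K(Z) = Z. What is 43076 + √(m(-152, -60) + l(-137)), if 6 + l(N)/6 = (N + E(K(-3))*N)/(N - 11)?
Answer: 43076 + √161690/37 ≈ 43087.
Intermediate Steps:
E(s) = 1 (E(s) = -1 + 2 = 1)
l(N) = -36 + 12*N/(-11 + N) (l(N) = -36 + 6*((N + 1*N)/(N - 11)) = -36 + 6*((N + N)/(-11 + N)) = -36 + 6*((2*N)/(-11 + N)) = -36 + 6*(2*N/(-11 + N)) = -36 + 12*N/(-11 + N))
43076 + √(m(-152, -60) + l(-137)) = 43076 + √(143 + 12*(33 - 2*(-137))/(-11 - 137)) = 43076 + √(143 + 12*(33 + 274)/(-148)) = 43076 + √(143 + 12*(-1/148)*307) = 43076 + √(143 - 921/37) = 43076 + √(4370/37) = 43076 + √161690/37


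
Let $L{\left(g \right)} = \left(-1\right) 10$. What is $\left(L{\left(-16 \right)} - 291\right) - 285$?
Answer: $-586$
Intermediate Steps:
$L{\left(g \right)} = -10$
$\left(L{\left(-16 \right)} - 291\right) - 285 = \left(-10 - 291\right) - 285 = -301 - 285 = -586$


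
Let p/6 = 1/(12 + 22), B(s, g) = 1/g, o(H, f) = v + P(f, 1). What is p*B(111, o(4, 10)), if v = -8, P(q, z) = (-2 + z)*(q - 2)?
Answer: -3/272 ≈ -0.011029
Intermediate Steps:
P(q, z) = (-2 + q)*(-2 + z) (P(q, z) = (-2 + z)*(-2 + q) = (-2 + q)*(-2 + z))
o(H, f) = -6 - f (o(H, f) = -8 + (4 - 2*f - 2*1 + f*1) = -8 + (4 - 2*f - 2 + f) = -8 + (2 - f) = -6 - f)
p = 3/17 (p = 6/(12 + 22) = 6/34 = 6*(1/34) = 3/17 ≈ 0.17647)
p*B(111, o(4, 10)) = 3/(17*(-6 - 1*10)) = 3/(17*(-6 - 10)) = (3/17)/(-16) = (3/17)*(-1/16) = -3/272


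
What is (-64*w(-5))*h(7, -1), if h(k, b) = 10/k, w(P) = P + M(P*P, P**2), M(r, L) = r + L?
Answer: -28800/7 ≈ -4114.3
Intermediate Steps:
M(r, L) = L + r
w(P) = P + 2*P**2 (w(P) = P + (P**2 + P*P) = P + (P**2 + P**2) = P + 2*P**2)
(-64*w(-5))*h(7, -1) = (-(-320)*(1 + 2*(-5)))*(10/7) = (-(-320)*(1 - 10))*(10*(1/7)) = -(-320)*(-9)*(10/7) = -64*45*(10/7) = -2880*10/7 = -28800/7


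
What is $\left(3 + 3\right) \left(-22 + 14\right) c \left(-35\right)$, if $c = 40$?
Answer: $67200$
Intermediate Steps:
$\left(3 + 3\right) \left(-22 + 14\right) c \left(-35\right) = \left(3 + 3\right) \left(-22 + 14\right) 40 \left(-35\right) = 6 \left(-8\right) 40 \left(-35\right) = \left(-48\right) 40 \left(-35\right) = \left(-1920\right) \left(-35\right) = 67200$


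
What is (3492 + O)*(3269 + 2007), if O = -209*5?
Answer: 12910372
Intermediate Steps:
O = -1045
(3492 + O)*(3269 + 2007) = (3492 - 1045)*(3269 + 2007) = 2447*5276 = 12910372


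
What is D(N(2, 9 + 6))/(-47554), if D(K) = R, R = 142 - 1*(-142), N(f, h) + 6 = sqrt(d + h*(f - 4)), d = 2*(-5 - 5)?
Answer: -142/23777 ≈ -0.0059722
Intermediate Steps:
d = -20 (d = 2*(-10) = -20)
N(f, h) = -6 + sqrt(-20 + h*(-4 + f)) (N(f, h) = -6 + sqrt(-20 + h*(f - 4)) = -6 + sqrt(-20 + h*(-4 + f)))
R = 284 (R = 142 + 142 = 284)
D(K) = 284
D(N(2, 9 + 6))/(-47554) = 284/(-47554) = 284*(-1/47554) = -142/23777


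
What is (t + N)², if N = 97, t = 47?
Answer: 20736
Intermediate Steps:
(t + N)² = (47 + 97)² = 144² = 20736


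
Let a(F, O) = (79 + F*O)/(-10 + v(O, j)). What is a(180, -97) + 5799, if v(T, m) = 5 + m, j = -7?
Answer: 86969/12 ≈ 7247.4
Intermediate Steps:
a(F, O) = -79/12 - F*O/12 (a(F, O) = (79 + F*O)/(-10 + (5 - 7)) = (79 + F*O)/(-10 - 2) = (79 + F*O)/(-12) = (79 + F*O)*(-1/12) = -79/12 - F*O/12)
a(180, -97) + 5799 = (-79/12 - 1/12*180*(-97)) + 5799 = (-79/12 + 1455) + 5799 = 17381/12 + 5799 = 86969/12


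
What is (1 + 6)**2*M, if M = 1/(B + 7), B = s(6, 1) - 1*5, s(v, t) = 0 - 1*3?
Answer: -49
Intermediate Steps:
s(v, t) = -3 (s(v, t) = 0 - 3 = -3)
B = -8 (B = -3 - 1*5 = -3 - 5 = -8)
M = -1 (M = 1/(-8 + 7) = 1/(-1) = -1)
(1 + 6)**2*M = (1 + 6)**2*(-1) = 7**2*(-1) = 49*(-1) = -49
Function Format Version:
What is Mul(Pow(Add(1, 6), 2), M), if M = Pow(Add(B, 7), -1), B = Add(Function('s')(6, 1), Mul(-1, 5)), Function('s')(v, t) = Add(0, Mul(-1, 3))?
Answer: -49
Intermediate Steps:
Function('s')(v, t) = -3 (Function('s')(v, t) = Add(0, -3) = -3)
B = -8 (B = Add(-3, Mul(-1, 5)) = Add(-3, -5) = -8)
M = -1 (M = Pow(Add(-8, 7), -1) = Pow(-1, -1) = -1)
Mul(Pow(Add(1, 6), 2), M) = Mul(Pow(Add(1, 6), 2), -1) = Mul(Pow(7, 2), -1) = Mul(49, -1) = -49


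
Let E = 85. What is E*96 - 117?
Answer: 8043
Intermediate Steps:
E*96 - 117 = 85*96 - 117 = 8160 - 117 = 8043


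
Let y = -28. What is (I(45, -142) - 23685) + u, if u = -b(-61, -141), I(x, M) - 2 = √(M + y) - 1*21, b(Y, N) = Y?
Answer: -23643 + I*√170 ≈ -23643.0 + 13.038*I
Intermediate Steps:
I(x, M) = -19 + √(-28 + M) (I(x, M) = 2 + (√(M - 28) - 1*21) = 2 + (√(-28 + M) - 21) = 2 + (-21 + √(-28 + M)) = -19 + √(-28 + M))
u = 61 (u = -1*(-61) = 61)
(I(45, -142) - 23685) + u = ((-19 + √(-28 - 142)) - 23685) + 61 = ((-19 + √(-170)) - 23685) + 61 = ((-19 + I*√170) - 23685) + 61 = (-23704 + I*√170) + 61 = -23643 + I*√170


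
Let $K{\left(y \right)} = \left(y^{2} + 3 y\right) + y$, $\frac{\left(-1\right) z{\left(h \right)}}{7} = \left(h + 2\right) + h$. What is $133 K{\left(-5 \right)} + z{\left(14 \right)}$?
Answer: $455$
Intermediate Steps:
$z{\left(h \right)} = -14 - 14 h$ ($z{\left(h \right)} = - 7 \left(\left(h + 2\right) + h\right) = - 7 \left(\left(2 + h\right) + h\right) = - 7 \left(2 + 2 h\right) = -14 - 14 h$)
$K{\left(y \right)} = y^{2} + 4 y$
$133 K{\left(-5 \right)} + z{\left(14 \right)} = 133 \left(- 5 \left(4 - 5\right)\right) - 210 = 133 \left(\left(-5\right) \left(-1\right)\right) - 210 = 133 \cdot 5 - 210 = 665 - 210 = 455$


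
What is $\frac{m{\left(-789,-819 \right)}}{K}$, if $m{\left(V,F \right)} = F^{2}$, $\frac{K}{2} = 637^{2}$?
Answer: $\frac{81}{98} \approx 0.82653$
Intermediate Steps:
$K = 811538$ ($K = 2 \cdot 637^{2} = 2 \cdot 405769 = 811538$)
$\frac{m{\left(-789,-819 \right)}}{K} = \frac{\left(-819\right)^{2}}{811538} = 670761 \cdot \frac{1}{811538} = \frac{81}{98}$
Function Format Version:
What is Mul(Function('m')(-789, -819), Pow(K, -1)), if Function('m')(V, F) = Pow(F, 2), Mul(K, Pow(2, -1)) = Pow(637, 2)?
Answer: Rational(81, 98) ≈ 0.82653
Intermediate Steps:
K = 811538 (K = Mul(2, Pow(637, 2)) = Mul(2, 405769) = 811538)
Mul(Function('m')(-789, -819), Pow(K, -1)) = Mul(Pow(-819, 2), Pow(811538, -1)) = Mul(670761, Rational(1, 811538)) = Rational(81, 98)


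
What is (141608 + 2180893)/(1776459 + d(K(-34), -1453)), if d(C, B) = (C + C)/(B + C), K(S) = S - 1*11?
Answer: 579851083/443522612 ≈ 1.3074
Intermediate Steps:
K(S) = -11 + S (K(S) = S - 11 = -11 + S)
d(C, B) = 2*C/(B + C) (d(C, B) = (2*C)/(B + C) = 2*C/(B + C))
(141608 + 2180893)/(1776459 + d(K(-34), -1453)) = (141608 + 2180893)/(1776459 + 2*(-11 - 34)/(-1453 + (-11 - 34))) = 2322501/(1776459 + 2*(-45)/(-1453 - 45)) = 2322501/(1776459 + 2*(-45)/(-1498)) = 2322501/(1776459 + 2*(-45)*(-1/1498)) = 2322501/(1776459 + 45/749) = 2322501/(1330567836/749) = 2322501*(749/1330567836) = 579851083/443522612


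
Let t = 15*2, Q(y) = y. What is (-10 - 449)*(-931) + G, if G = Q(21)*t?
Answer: 427959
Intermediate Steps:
t = 30
G = 630 (G = 21*30 = 630)
(-10 - 449)*(-931) + G = (-10 - 449)*(-931) + 630 = -459*(-931) + 630 = 427329 + 630 = 427959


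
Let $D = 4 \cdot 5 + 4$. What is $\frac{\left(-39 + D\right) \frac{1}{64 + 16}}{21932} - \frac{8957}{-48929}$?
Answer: $\frac{3142971997}{17169773248} \approx 0.18305$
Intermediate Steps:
$D = 24$ ($D = 20 + 4 = 24$)
$\frac{\left(-39 + D\right) \frac{1}{64 + 16}}{21932} - \frac{8957}{-48929} = \frac{\left(-39 + 24\right) \frac{1}{64 + 16}}{21932} - \frac{8957}{-48929} = - \frac{15}{80} \cdot \frac{1}{21932} - - \frac{8957}{48929} = \left(-15\right) \frac{1}{80} \cdot \frac{1}{21932} + \frac{8957}{48929} = \left(- \frac{3}{16}\right) \frac{1}{21932} + \frac{8957}{48929} = - \frac{3}{350912} + \frac{8957}{48929} = \frac{3142971997}{17169773248}$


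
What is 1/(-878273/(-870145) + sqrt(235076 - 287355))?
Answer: 764224859585/39583937554328504 - 757152321025*I*sqrt(52279)/39583937554328504 ≈ 1.9306e-5 - 0.0043735*I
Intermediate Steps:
1/(-878273/(-870145) + sqrt(235076 - 287355)) = 1/(-878273*(-1/870145) + sqrt(-52279)) = 1/(878273/870145 + I*sqrt(52279))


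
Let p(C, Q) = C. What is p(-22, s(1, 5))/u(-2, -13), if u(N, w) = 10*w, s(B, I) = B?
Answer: 11/65 ≈ 0.16923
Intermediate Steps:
p(-22, s(1, 5))/u(-2, -13) = -22/(10*(-13)) = -22/(-130) = -22*(-1/130) = 11/65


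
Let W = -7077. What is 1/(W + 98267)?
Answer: 1/91190 ≈ 1.0966e-5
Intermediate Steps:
1/(W + 98267) = 1/(-7077 + 98267) = 1/91190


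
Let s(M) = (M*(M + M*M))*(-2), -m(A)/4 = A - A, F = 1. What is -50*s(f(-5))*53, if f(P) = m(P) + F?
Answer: 10600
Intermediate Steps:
m(A) = 0 (m(A) = -4*(A - A) = -4*0 = 0)
f(P) = 1 (f(P) = 0 + 1 = 1)
s(M) = -2*M*(M + M²) (s(M) = (M*(M + M²))*(-2) = -2*M*(M + M²))
-50*s(f(-5))*53 = -100*1²*(-1 - 1*1)*53 = -100*(-1 - 1)*53 = -100*(-2)*53 = -50*(-4)*53 = 200*53 = 10600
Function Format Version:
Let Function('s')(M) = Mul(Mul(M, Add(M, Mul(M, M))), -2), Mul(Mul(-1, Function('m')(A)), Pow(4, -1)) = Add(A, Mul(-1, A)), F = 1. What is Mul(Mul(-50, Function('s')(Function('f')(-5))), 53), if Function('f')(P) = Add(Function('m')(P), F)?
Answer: 10600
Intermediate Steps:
Function('m')(A) = 0 (Function('m')(A) = Mul(-4, Add(A, Mul(-1, A))) = Mul(-4, 0) = 0)
Function('f')(P) = 1 (Function('f')(P) = Add(0, 1) = 1)
Function('s')(M) = Mul(-2, M, Add(M, Pow(M, 2))) (Function('s')(M) = Mul(Mul(M, Add(M, Pow(M, 2))), -2) = Mul(-2, M, Add(M, Pow(M, 2))))
Mul(Mul(-50, Function('s')(Function('f')(-5))), 53) = Mul(Mul(-50, Mul(2, Pow(1, 2), Add(-1, Mul(-1, 1)))), 53) = Mul(Mul(-50, Mul(2, 1, Add(-1, -1))), 53) = Mul(Mul(-50, Mul(2, 1, -2)), 53) = Mul(Mul(-50, -4), 53) = Mul(200, 53) = 10600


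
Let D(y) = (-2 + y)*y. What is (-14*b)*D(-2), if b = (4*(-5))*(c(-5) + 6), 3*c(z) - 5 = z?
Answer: 13440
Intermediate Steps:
c(z) = 5/3 + z/3
D(y) = y*(-2 + y)
b = -120 (b = (4*(-5))*((5/3 + (1/3)*(-5)) + 6) = -20*((5/3 - 5/3) + 6) = -20*(0 + 6) = -20*6 = -120)
(-14*b)*D(-2) = (-14*(-120))*(-2*(-2 - 2)) = 1680*(-2*(-4)) = 1680*8 = 13440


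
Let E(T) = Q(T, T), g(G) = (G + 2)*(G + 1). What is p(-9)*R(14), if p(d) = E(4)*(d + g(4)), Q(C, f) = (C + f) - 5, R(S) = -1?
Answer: -63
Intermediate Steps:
Q(C, f) = -5 + C + f
g(G) = (1 + G)*(2 + G) (g(G) = (2 + G)*(1 + G) = (1 + G)*(2 + G))
E(T) = -5 + 2*T (E(T) = -5 + T + T = -5 + 2*T)
p(d) = 90 + 3*d (p(d) = (-5 + 2*4)*(d + (2 + 4**2 + 3*4)) = (-5 + 8)*(d + (2 + 16 + 12)) = 3*(d + 30) = 3*(30 + d) = 90 + 3*d)
p(-9)*R(14) = (90 + 3*(-9))*(-1) = (90 - 27)*(-1) = 63*(-1) = -63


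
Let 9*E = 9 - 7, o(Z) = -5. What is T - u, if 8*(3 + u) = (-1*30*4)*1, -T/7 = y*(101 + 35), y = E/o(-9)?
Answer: 2714/45 ≈ 60.311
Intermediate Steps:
E = 2/9 (E = (9 - 7)/9 = (⅑)*2 = 2/9 ≈ 0.22222)
y = -2/45 (y = (2/9)/(-5) = (2/9)*(-⅕) = -2/45 ≈ -0.044444)
T = 1904/45 (T = -(-14)*(101 + 35)/45 = -(-14)*136/45 = -7*(-272/45) = 1904/45 ≈ 42.311)
u = -18 (u = -3 + ((-1*30*4)*1)/8 = -3 + (-30*4*1)/8 = -3 + (-120*1)/8 = -3 + (⅛)*(-120) = -3 - 15 = -18)
T - u = 1904/45 - 1*(-18) = 1904/45 + 18 = 2714/45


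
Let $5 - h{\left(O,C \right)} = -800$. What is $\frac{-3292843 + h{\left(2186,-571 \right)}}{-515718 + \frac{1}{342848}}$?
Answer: $\frac{1128668644224}{176812884863} \approx 6.3834$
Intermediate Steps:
$h{\left(O,C \right)} = 805$ ($h{\left(O,C \right)} = 5 - -800 = 5 + 800 = 805$)
$\frac{-3292843 + h{\left(2186,-571 \right)}}{-515718 + \frac{1}{342848}} = \frac{-3292843 + 805}{-515718 + \frac{1}{342848}} = - \frac{3292038}{-515718 + \frac{1}{342848}} = - \frac{3292038}{- \frac{176812884863}{342848}} = \left(-3292038\right) \left(- \frac{342848}{176812884863}\right) = \frac{1128668644224}{176812884863}$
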